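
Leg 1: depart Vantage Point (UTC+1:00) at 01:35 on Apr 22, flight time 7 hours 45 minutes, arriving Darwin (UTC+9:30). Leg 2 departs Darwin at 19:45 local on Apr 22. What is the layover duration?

Convert departure to UTC: 01:35 − 1:00 = 00:35 UTC on Apr 22.
Add 7 hours 45 minutes flight time → 08:20 UTC.
Darwin is UTC+9:30, so local arrival = 08:20 + 9:30 = 17:50 on Apr 22.
Layover = 19:45 − 17:50 = 1 hour 55 minutes.

1 hour 55 minutes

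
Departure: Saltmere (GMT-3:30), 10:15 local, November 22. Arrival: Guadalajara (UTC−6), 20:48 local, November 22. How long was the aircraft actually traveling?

Departure in UTC: 10:15 + 3:30 = 13:45 on Nov 22.
Arrival in UTC: 20:48 + 6:00 = 02:48 on Nov 23.
Elapsed = 02:48 − 13:45 (+1 day) = 13 hours 3 minutes.

13 hours 3 minutes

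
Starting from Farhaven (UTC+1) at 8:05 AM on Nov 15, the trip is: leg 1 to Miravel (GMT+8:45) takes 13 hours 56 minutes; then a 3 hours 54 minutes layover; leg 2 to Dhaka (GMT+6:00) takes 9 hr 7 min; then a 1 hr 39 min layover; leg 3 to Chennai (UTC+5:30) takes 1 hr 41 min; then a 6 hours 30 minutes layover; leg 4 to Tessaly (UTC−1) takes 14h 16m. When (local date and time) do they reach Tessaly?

9:08 AM on November 17

Convert departure to UTC: 8:05 AM − 1:00 = 7:05 AM UTC on Nov 15.
Add 13 hours 56 minutes leg 1 → 9:01 PM UTC.
Add 3 hours 54 minutes layover in Miravel → 12:55 AM UTC (Nov 16).
Add 9 hours 7 minutes leg 2 → 10:02 AM UTC.
Add 1 hour and 39 minutes layover in Dhaka → 11:41 AM UTC.
Add 1 hour 41 minutes leg 3 → 1:22 PM UTC.
Add 6 hours 30 minutes layover in Chennai → 7:52 PM UTC.
Add 14 hours and 16 minutes leg 4 → 10:08 AM UTC (Nov 17).
Tessaly is UTC−1:00, so local arrival = 10:08 AM − 1:00 = 9:08 AM on Nov 17.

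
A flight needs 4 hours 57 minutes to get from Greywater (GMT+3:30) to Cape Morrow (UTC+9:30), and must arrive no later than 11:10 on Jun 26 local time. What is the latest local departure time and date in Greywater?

00:13 on Jun 26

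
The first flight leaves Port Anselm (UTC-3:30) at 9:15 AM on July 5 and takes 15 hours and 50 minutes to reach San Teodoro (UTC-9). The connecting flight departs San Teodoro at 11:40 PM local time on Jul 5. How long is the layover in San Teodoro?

Convert departure to UTC: 9:15 AM + 3:30 = 12:45 PM UTC on Jul 5.
Add 15 hours 50 minutes flight time → 4:35 AM UTC (Jul 6).
San Teodoro is UTC−9:00, so local arrival = 4:35 AM − 9:00 = 7:35 PM on Jul 5.
Layover = 11:40 PM − 7:35 PM = 4 hours 5 minutes.

4 hours 5 minutes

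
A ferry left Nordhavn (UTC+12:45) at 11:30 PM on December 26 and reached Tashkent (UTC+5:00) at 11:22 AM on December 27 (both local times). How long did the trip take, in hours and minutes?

Tashkent is 7:45 behind Nordhavn.
Clock-face elapsed time (ignoring zones) is 11 hours 52 minutes.
Actual elapsed = 11 hours 52 minutes + 7:45 = 19 hours 37 minutes.

19 hours 37 minutes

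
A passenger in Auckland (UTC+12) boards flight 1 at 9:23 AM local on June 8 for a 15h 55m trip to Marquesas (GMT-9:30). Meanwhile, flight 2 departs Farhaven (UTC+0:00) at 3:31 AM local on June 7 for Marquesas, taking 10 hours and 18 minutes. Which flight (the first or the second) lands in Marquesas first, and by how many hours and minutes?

Flight 1 in UTC: 9:23 AM − 12:00 = 9:23 PM on Jun 7.
+15 hours 55 minutes → arrive 1:18 PM UTC on Jun 8.
Flight 2 departs at 3:31 AM UTC (Jun 7).
+10 hours 18 minutes → arrive 1:49 PM UTC on Jun 7.
Flight 2 lands earlier by 23 hours 29 minutes.

the second, by 23 hours 29 minutes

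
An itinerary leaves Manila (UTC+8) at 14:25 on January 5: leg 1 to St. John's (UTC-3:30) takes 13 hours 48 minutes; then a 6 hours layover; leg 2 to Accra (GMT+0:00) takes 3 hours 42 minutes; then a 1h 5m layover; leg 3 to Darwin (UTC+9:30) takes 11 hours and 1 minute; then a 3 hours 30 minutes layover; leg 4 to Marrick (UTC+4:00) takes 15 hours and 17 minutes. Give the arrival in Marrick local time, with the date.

Convert departure to UTC: 14:25 − 8:00 = 06:25 UTC on Jan 5.
Add 13 hours 48 minutes leg 1 → 20:13 UTC.
Add 6 hours layover in St. John's → 02:13 UTC (Jan 6).
Add 3 hours and 42 minutes leg 2 → 05:55 UTC.
Add 1 hour and 5 minutes layover in Accra → 07:00 UTC.
Add 11 hours and 1 minute leg 3 → 18:01 UTC.
Add 3 hours and 30 minutes layover in Darwin → 21:31 UTC.
Add 15 hours and 17 minutes leg 4 → 12:48 UTC (Jan 7).
Marrick is UTC+4:00, so local arrival = 12:48 + 4:00 = 16:48 on Jan 7.

16:48 on January 7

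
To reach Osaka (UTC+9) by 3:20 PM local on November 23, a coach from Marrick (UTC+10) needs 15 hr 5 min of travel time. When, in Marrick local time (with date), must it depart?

1:15 AM on November 23

Target arrival in UTC: 3:20 PM − 9:00 = 6:20 AM on Nov 23.
Subtract 15 hours and 5 minutes → departure 3:15 PM UTC on Nov 22.
Marrick is UTC+10:00: 3:15 PM + 10:00 = 1:15 AM on Nov 23.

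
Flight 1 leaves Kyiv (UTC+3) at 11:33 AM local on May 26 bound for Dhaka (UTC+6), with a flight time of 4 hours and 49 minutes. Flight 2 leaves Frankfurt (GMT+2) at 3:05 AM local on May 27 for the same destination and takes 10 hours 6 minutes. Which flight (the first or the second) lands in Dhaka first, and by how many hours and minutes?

the first, by 21 hours 49 minutes

Flight 1 in UTC: 11:33 AM − 3:00 = 8:33 AM on May 26.
+4 hours and 49 minutes → arrive 1:22 PM UTC on May 26.
Flight 2 in UTC: 3:05 AM − 2:00 = 1:05 AM on May 27.
+10 hours 6 minutes → arrive 11:11 AM UTC on May 27.
Flight 1 lands earlier by 21 hours 49 minutes.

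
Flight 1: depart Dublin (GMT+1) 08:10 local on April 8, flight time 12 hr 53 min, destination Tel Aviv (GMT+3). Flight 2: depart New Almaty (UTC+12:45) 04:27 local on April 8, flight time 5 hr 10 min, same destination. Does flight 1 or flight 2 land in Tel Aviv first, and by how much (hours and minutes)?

the second, by 23 hours 11 minutes

Flight 1 in UTC: 08:10 − 1:00 = 07:10 on Apr 8.
+12 hours and 53 minutes → arrive 20:03 UTC on Apr 8.
Flight 2 in UTC: 04:27 − 12:45 = 15:42 on Apr 7.
+5 hours and 10 minutes → arrive 20:52 UTC on Apr 7.
Flight 2 lands earlier by 23 hours 11 minutes.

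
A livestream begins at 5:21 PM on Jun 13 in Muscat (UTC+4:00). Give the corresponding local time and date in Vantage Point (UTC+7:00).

8:21 PM on June 13

Vantage Point is 3:00 ahead of Muscat.
Shift by the zone difference: 5:21 PM + 3:00 = 8:21 PM on Jun 13 in Vantage Point.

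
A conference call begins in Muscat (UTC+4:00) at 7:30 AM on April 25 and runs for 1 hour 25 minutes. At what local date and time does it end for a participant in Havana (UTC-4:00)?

Convert start to UTC: 7:30 AM − 4:00 = 3:30 AM UTC on Apr 25.
Add 1 hour 25 minutes duration → 4:55 AM UTC.
Havana is UTC−4:00, so local end time = 4:55 AM − 4:00 = 12:55 AM on Apr 25.

12:55 AM on April 25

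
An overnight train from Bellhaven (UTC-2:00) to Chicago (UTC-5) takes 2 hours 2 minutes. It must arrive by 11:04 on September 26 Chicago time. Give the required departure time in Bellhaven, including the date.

12:02 on September 26

Target arrival in UTC: 11:04 + 5:00 = 16:04 on Sep 26.
Subtract 2 hours 2 minutes → departure 14:02 UTC on Sep 26.
Bellhaven is UTC−2:00: 14:02 − 2:00 = 12:02 on Sep 26.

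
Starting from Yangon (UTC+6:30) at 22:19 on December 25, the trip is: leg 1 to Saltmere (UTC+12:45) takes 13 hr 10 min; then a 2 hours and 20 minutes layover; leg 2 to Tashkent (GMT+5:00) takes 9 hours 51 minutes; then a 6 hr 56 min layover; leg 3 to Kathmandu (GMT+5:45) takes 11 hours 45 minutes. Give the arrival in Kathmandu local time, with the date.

Convert departure to UTC: 22:19 − 6:30 = 15:49 UTC on Dec 25.
Add 13 hours 10 minutes leg 1 → 04:59 UTC (Dec 26).
Add 2 hours and 20 minutes layover in Saltmere → 07:19 UTC.
Add 9 hours 51 minutes leg 2 → 17:10 UTC.
Add 6 hours and 56 minutes layover in Tashkent → 00:06 UTC (Dec 27).
Add 11 hours and 45 minutes leg 3 → 11:51 UTC.
Kathmandu is UTC+5:45, so local arrival = 11:51 + 5:45 = 17:36 on Dec 27.

17:36 on Dec 27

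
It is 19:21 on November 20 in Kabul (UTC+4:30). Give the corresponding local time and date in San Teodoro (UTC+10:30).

01:21 on Nov 21

In UTC: 19:21 − 4:30 = 14:51 on Nov 20.
San Teodoro is UTC+10:30: 14:51 + 10:30 = 01:21 on Nov 21.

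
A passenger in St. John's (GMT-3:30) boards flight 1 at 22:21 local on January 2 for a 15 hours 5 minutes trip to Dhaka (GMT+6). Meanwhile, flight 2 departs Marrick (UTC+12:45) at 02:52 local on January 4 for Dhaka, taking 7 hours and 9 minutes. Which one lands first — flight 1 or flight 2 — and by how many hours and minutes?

the first, by 4 hours 20 minutes

Flight 1 in UTC: 22:21 + 3:30 = 01:51 on Jan 3.
+15 hours 5 minutes → arrive 16:56 UTC on Jan 3.
Flight 2 in UTC: 02:52 − 12:45 = 14:07 on Jan 3.
+7 hours and 9 minutes → arrive 21:16 UTC on Jan 3.
Flight 1 lands earlier by 4 hours 20 minutes.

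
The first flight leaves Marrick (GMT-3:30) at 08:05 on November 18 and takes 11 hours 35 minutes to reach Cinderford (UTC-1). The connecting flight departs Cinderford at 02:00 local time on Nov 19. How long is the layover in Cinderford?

3 hours 50 minutes

Convert departure to UTC: 08:05 + 3:30 = 11:35 UTC on Nov 18.
Add 11 hours 35 minutes flight time → 23:10 UTC.
Cinderford is UTC−1:00, so local arrival = 23:10 − 1:00 = 22:10 on Nov 18.
Layover = 02:00 − 22:10 (+1 day) = 3 hours 50 minutes.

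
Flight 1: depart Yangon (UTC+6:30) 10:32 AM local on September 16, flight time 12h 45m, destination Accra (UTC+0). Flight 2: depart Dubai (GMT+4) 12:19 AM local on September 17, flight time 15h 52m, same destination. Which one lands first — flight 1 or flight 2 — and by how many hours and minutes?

Flight 1 in UTC: 10:32 AM − 6:30 = 4:02 AM on Sep 16.
+12 hours 45 minutes → arrive 4:47 PM UTC on Sep 16.
Flight 2 in UTC: 12:19 AM − 4:00 = 8:19 PM on Sep 16.
+15 hours and 52 minutes → arrive 12:11 PM UTC on Sep 17.
Flight 1 lands earlier by 19 hours 24 minutes.

the first, by 19 hours 24 minutes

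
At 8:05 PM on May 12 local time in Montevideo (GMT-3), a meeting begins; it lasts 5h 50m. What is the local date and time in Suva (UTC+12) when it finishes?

4:55 PM on May 13

Convert start to UTC: 8:05 PM + 3:00 = 11:05 PM UTC on May 12.
Add 5 hours and 50 minutes duration → 4:55 AM UTC (May 13).
Suva is UTC+12:00, so local end time = 4:55 AM + 12:00 = 4:55 PM on May 13.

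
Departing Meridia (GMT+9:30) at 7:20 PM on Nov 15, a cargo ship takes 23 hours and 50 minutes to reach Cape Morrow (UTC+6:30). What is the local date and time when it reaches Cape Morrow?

4:10 PM on November 16

Convert departure to UTC: 7:20 PM − 9:30 = 9:50 AM UTC on Nov 15.
Add 23 hours and 50 minutes travel time → 9:40 AM UTC (Nov 16).
Cape Morrow is UTC+6:30, so local arrival = 9:40 AM + 6:30 = 4:10 PM on Nov 16.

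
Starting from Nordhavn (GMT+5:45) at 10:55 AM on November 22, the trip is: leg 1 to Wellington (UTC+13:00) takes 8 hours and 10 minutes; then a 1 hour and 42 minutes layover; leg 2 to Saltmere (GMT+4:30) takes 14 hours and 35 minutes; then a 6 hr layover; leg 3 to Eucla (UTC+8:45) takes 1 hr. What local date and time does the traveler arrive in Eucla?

Convert departure to UTC: 10:55 AM − 5:45 = 5:10 AM UTC on Nov 22.
Add 8 hours and 10 minutes leg 1 → 1:20 PM UTC.
Add 1 hour 42 minutes layover in Wellington → 3:02 PM UTC.
Add 14 hours 35 minutes leg 2 → 5:37 AM UTC (Nov 23).
Add 6 hours layover in Saltmere → 11:37 AM UTC.
Add 1 hour leg 3 → 12:37 PM UTC.
Eucla is UTC+8:45, so local arrival = 12:37 PM + 8:45 = 9:22 PM on Nov 23.

9:22 PM on Nov 23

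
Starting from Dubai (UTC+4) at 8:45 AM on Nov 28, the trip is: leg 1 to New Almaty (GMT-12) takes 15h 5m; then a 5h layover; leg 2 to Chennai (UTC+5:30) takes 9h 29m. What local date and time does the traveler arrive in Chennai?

3:49 PM on November 29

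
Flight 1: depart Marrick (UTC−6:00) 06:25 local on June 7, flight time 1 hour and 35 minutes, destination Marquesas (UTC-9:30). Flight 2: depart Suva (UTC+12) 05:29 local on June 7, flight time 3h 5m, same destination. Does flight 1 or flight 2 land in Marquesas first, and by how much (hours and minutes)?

the second, by 17 hours 26 minutes

Flight 1 in UTC: 06:25 + 6:00 = 12:25 on Jun 7.
+1 hour 35 minutes → arrive 14:00 UTC on Jun 7.
Flight 2 in UTC: 05:29 − 12:00 = 17:29 on Jun 6.
+3 hours 5 minutes → arrive 20:34 UTC on Jun 6.
Flight 2 lands earlier by 17 hours 26 minutes.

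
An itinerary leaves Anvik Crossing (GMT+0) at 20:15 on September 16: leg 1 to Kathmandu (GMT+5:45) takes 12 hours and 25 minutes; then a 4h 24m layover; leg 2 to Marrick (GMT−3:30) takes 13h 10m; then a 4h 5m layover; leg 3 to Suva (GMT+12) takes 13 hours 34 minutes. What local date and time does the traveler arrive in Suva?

07:53 on September 19

Anvik Crossing is at UTC+0, so departure is already 20:15 UTC on Sep 16.
Add 12 hours 25 minutes leg 1 → 08:40 UTC (Sep 17).
Add 4 hours 24 minutes layover in Kathmandu → 13:04 UTC.
Add 13 hours and 10 minutes leg 2 → 02:14 UTC (Sep 18).
Add 4 hours and 5 minutes layover in Marrick → 06:19 UTC.
Add 13 hours and 34 minutes leg 3 → 19:53 UTC.
Suva is UTC+12:00, so local arrival = 19:53 + 12:00 = 07:53 on Sep 19.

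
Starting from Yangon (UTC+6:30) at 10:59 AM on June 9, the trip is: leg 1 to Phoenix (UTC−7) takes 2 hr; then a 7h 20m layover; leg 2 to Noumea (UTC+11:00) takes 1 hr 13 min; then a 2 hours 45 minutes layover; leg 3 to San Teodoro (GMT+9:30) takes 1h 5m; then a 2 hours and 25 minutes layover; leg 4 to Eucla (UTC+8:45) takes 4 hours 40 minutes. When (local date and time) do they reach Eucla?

10:42 AM on June 10

Convert departure to UTC: 10:59 AM − 6:30 = 4:29 AM UTC on Jun 9.
Add 2 hours leg 1 → 6:29 AM UTC.
Add 7 hours and 20 minutes layover in Phoenix → 1:49 PM UTC.
Add 1 hour and 13 minutes leg 2 → 3:02 PM UTC.
Add 2 hours 45 minutes layover in Noumea → 5:47 PM UTC.
Add 1 hour and 5 minutes leg 3 → 6:52 PM UTC.
Add 2 hours 25 minutes layover in San Teodoro → 9:17 PM UTC.
Add 4 hours and 40 minutes leg 4 → 1:57 AM UTC (Jun 10).
Eucla is UTC+8:45, so local arrival = 1:57 AM + 8:45 = 10:42 AM on Jun 10.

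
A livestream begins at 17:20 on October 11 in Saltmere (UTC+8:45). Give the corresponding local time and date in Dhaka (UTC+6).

14:35 on Oct 11

In UTC: 17:20 − 8:45 = 08:35 on Oct 11.
Dhaka is UTC+6:00: 08:35 + 6:00 = 14:35 on Oct 11.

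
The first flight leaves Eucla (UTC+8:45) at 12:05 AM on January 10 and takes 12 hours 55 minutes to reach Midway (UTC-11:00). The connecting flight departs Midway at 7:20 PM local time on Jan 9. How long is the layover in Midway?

2 hours 5 minutes

Convert departure to UTC: 12:05 AM − 8:45 = 3:20 PM UTC on Jan 9.
Add 12 hours 55 minutes flight time → 4:15 AM UTC (Jan 10).
Midway is UTC−11:00, so local arrival = 4:15 AM − 11:00 = 5:15 PM on Jan 9.
Layover = 7:20 PM − 5:15 PM = 2 hours 5 minutes.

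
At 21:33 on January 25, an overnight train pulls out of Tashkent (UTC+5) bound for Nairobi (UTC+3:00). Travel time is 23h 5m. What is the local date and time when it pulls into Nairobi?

18:38 on January 26

Nairobi is 2:00 behind Tashkent.
After 23 hours 5 minutes it is 20:38 (Jan 26) in Tashkent.
Shift by the zone difference: 20:38 − 2:00 = 18:38 on Jan 26 in Nairobi.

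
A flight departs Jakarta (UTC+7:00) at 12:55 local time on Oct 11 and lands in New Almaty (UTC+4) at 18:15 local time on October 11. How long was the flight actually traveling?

Departure in UTC: 12:55 − 7:00 = 05:55 on Oct 11.
Arrival in UTC: 18:15 − 4:00 = 14:15 on Oct 11.
Elapsed = 14:15 − 05:55 = 8 hours 20 minutes.

8 hours 20 minutes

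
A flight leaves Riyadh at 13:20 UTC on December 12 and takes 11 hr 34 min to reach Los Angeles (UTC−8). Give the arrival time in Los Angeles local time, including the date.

16:54 on December 12

Departure is given in UTC: 13:20 on Dec 12.
Add 11 hours and 34 minutes → 00:54 UTC (Dec 13).
Los Angeles is UTC−8:00: 00:54 − 8:00 = 16:54 on Dec 12.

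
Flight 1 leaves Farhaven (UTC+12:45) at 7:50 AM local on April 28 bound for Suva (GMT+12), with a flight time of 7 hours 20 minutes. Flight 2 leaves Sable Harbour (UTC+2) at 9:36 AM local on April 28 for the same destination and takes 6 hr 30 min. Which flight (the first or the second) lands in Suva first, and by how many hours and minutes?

Flight 1 in UTC: 7:50 AM − 12:45 = 7:05 PM on Apr 27.
+7 hours 20 minutes → arrive 2:25 AM UTC on Apr 28.
Flight 2 in UTC: 9:36 AM − 2:00 = 7:36 AM on Apr 28.
+6 hours and 30 minutes → arrive 2:06 PM UTC on Apr 28.
Flight 1 lands earlier by 11 hours 41 minutes.

the first, by 11 hours 41 minutes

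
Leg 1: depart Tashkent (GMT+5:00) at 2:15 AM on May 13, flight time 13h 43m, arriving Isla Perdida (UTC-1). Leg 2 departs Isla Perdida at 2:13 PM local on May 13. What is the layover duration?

4 hours 15 minutes

Convert departure to UTC: 2:15 AM − 5:00 = 9:15 PM UTC on May 12.
Add 13 hours and 43 minutes flight time → 10:58 AM UTC (May 13).
Isla Perdida is UTC−1:00, so local arrival = 10:58 AM − 1:00 = 9:58 AM on May 13.
Layover = 2:13 PM − 9:58 AM = 4 hours 15 minutes.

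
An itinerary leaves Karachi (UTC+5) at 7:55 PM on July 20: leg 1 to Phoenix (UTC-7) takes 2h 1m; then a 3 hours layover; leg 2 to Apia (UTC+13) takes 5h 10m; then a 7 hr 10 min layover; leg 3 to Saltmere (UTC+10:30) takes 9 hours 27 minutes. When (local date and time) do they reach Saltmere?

4:13 AM on July 22

Convert departure to UTC: 7:55 PM − 5:00 = 2:55 PM UTC on Jul 20.
Add 2 hours and 1 minute leg 1 → 4:56 PM UTC.
Add 3 hours layover in Phoenix → 7:56 PM UTC.
Add 5 hours 10 minutes leg 2 → 1:06 AM UTC (Jul 21).
Add 7 hours and 10 minutes layover in Apia → 8:16 AM UTC.
Add 9 hours and 27 minutes leg 3 → 5:43 PM UTC.
Saltmere is UTC+10:30, so local arrival = 5:43 PM + 10:30 = 4:13 AM on Jul 22.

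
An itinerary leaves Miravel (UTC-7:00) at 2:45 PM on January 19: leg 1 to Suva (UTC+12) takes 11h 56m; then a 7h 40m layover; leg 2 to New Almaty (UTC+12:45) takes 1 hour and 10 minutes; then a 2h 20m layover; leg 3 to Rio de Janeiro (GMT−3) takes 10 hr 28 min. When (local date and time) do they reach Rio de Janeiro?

Convert departure to UTC: 2:45 PM + 7:00 = 9:45 PM UTC on Jan 19.
Add 11 hours and 56 minutes leg 1 → 9:41 AM UTC (Jan 20).
Add 7 hours and 40 minutes layover in Suva → 5:21 PM UTC.
Add 1 hour and 10 minutes leg 2 → 6:31 PM UTC.
Add 2 hours and 20 minutes layover in New Almaty → 8:51 PM UTC.
Add 10 hours and 28 minutes leg 3 → 7:19 AM UTC (Jan 21).
Rio de Janeiro is UTC−3:00, so local arrival = 7:19 AM − 3:00 = 4:19 AM on Jan 21.

4:19 AM on January 21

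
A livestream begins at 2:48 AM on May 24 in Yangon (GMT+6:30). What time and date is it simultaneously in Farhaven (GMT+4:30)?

In UTC: 2:48 AM − 6:30 = 8:18 PM on May 23.
Farhaven is UTC+4:30: 8:18 PM + 4:30 = 12:48 AM on May 24.

12:48 AM on May 24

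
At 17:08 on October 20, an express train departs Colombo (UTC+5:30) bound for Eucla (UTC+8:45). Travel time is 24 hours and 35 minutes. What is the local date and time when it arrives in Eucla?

Convert departure to UTC: 17:08 − 5:30 = 11:38 UTC on Oct 20.
Add 24 hours and 35 minutes travel time → 12:13 UTC (Oct 21).
Eucla is UTC+8:45, so local arrival = 12:13 + 8:45 = 20:58 on Oct 21.

20:58 on October 21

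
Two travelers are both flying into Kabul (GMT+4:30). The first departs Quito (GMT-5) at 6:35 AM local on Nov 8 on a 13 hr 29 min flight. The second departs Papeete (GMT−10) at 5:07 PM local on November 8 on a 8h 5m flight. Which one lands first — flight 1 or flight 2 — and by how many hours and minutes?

the first, by 10 hours 8 minutes

Flight 1 in UTC: 6:35 AM + 5:00 = 11:35 AM on Nov 8.
+13 hours 29 minutes → arrive 1:04 AM UTC on Nov 9.
Flight 2 in UTC: 5:07 PM + 10:00 = 3:07 AM on Nov 9.
+8 hours 5 minutes → arrive 11:12 AM UTC on Nov 9.
Flight 1 lands earlier by 10 hours 8 minutes.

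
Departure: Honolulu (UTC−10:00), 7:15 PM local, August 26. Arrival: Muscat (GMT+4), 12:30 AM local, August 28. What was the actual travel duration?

15 hours 15 minutes

Departure in UTC: 7:15 PM + 10:00 = 5:15 AM on Aug 27.
Arrival in UTC: 12:30 AM − 4:00 = 8:30 PM on Aug 27.
Elapsed = 8:30 PM − 5:15 AM = 15 hours 15 minutes.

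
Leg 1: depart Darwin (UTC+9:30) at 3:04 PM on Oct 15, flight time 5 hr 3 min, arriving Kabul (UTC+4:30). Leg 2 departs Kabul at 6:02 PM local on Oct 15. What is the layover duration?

2 hours 55 minutes

Convert departure to UTC: 3:04 PM − 9:30 = 5:34 AM UTC on Oct 15.
Add 5 hours 3 minutes flight time → 10:37 AM UTC.
Kabul is UTC+4:30, so local arrival = 10:37 AM + 4:30 = 3:07 PM on Oct 15.
Layover = 6:02 PM − 3:07 PM = 2 hours 55 minutes.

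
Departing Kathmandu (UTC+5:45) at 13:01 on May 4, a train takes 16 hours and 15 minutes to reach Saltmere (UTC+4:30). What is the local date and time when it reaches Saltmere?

Convert departure to UTC: 13:01 − 5:45 = 07:16 UTC on May 4.
Add 16 hours 15 minutes travel time → 23:31 UTC.
Saltmere is UTC+4:30, so local arrival = 23:31 + 4:30 = 04:01 on May 5.

04:01 on May 5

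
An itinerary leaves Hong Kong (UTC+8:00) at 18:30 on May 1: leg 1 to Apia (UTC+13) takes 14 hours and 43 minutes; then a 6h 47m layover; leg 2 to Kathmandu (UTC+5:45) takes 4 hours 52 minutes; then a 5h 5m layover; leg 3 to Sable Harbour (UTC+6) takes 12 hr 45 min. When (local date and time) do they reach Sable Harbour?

12:42 on May 3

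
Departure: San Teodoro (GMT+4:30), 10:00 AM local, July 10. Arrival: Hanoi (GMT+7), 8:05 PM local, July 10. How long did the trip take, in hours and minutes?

Hanoi is 2:30 ahead of San Teodoro.
Clock-face elapsed time (ignoring zones) is 10 hours 5 minutes.
Actual elapsed = 10 hours 5 minutes − 2:30 = 7 hours 35 minutes.

7 hours 35 minutes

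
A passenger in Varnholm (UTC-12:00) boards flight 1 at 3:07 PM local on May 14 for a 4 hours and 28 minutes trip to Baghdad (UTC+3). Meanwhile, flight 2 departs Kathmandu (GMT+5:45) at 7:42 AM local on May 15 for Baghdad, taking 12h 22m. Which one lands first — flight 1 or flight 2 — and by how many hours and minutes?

Flight 1 in UTC: 3:07 PM + 12:00 = 3:07 AM on May 15.
+4 hours 28 minutes → arrive 7:35 AM UTC on May 15.
Flight 2 in UTC: 7:42 AM − 5:45 = 1:57 AM on May 15.
+12 hours 22 minutes → arrive 2:19 PM UTC on May 15.
Flight 1 lands earlier by 6 hours 44 minutes.

the first, by 6 hours 44 minutes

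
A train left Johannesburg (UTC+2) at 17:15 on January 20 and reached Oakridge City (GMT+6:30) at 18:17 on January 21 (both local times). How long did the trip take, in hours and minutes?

Departure in UTC: 17:15 − 2:00 = 15:15 on Jan 20.
Arrival in UTC: 18:17 − 6:30 = 11:47 on Jan 21.
Elapsed = 11:47 − 15:15 (+1 day) = 20 hours 32 minutes.

20 hours 32 minutes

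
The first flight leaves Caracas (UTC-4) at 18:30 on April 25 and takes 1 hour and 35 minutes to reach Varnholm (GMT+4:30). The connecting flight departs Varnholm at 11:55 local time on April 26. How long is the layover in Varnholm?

7 hours 20 minutes

Convert departure to UTC: 18:30 + 4:00 = 22:30 UTC on Apr 25.
Add 1 hour and 35 minutes flight time → 00:05 UTC (Apr 26).
Varnholm is UTC+4:30, so local arrival = 00:05 + 4:30 = 04:35 on Apr 26.
Layover = 11:55 − 04:35 = 7 hours 20 minutes.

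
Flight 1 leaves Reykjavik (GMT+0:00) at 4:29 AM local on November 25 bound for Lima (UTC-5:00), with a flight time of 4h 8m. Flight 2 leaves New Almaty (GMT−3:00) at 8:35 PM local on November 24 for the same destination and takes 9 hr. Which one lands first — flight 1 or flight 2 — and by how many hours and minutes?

Flight 1 departs at 4:29 AM UTC (Nov 25).
+4 hours and 8 minutes → arrive 8:37 AM UTC on Nov 25.
Flight 2 in UTC: 8:35 PM + 3:00 = 11:35 PM on Nov 24.
+9 hours → arrive 8:35 AM UTC on Nov 25.
Flight 2 lands earlier by 2 minutes.

the second, by 2 minutes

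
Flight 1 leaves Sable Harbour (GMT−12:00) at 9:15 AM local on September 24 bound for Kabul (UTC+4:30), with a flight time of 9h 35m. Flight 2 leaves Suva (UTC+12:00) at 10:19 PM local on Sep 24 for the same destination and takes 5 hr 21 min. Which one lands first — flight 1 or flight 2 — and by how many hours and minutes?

the second, by 15 hours 10 minutes

Flight 1 in UTC: 9:15 AM + 12:00 = 9:15 PM on Sep 24.
+9 hours 35 minutes → arrive 6:50 AM UTC on Sep 25.
Flight 2 in UTC: 10:19 PM − 12:00 = 10:19 AM on Sep 24.
+5 hours and 21 minutes → arrive 3:40 PM UTC on Sep 24.
Flight 2 lands earlier by 15 hours 10 minutes.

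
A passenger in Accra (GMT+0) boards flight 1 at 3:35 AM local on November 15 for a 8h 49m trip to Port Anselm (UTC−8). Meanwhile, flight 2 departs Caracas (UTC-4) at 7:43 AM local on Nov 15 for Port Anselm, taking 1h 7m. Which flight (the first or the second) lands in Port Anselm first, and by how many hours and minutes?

the first, by 26 minutes

Flight 1 departs at 3:35 AM UTC (Nov 15).
+8 hours 49 minutes → arrive 12:24 PM UTC on Nov 15.
Flight 2 in UTC: 7:43 AM + 4:00 = 11:43 AM on Nov 15.
+1 hour 7 minutes → arrive 12:50 PM UTC on Nov 15.
Flight 1 lands earlier by 26 minutes.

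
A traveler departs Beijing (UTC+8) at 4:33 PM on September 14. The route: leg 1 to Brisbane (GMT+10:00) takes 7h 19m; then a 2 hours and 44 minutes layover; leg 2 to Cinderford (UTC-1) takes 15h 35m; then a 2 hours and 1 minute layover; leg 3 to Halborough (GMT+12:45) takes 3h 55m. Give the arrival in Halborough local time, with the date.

4:52 AM on September 16

Convert departure to UTC: 4:33 PM − 8:00 = 8:33 AM UTC on Sep 14.
Add 7 hours and 19 minutes leg 1 → 3:52 PM UTC.
Add 2 hours 44 minutes layover in Brisbane → 6:36 PM UTC.
Add 15 hours and 35 minutes leg 2 → 10:11 AM UTC (Sep 15).
Add 2 hours and 1 minute layover in Cinderford → 12:12 PM UTC.
Add 3 hours and 55 minutes leg 3 → 4:07 PM UTC.
Halborough is UTC+12:45, so local arrival = 4:07 PM + 12:45 = 4:52 AM on Sep 16.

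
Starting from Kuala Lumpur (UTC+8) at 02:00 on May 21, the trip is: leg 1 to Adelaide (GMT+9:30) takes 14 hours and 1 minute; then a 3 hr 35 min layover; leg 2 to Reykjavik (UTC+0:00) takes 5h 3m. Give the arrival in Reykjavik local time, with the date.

16:39 on May 21

Convert departure to UTC: 02:00 − 8:00 = 18:00 UTC on May 20.
Add 14 hours 1 minute leg 1 → 08:01 UTC (May 21).
Add 3 hours and 35 minutes layover in Adelaide → 11:36 UTC.
Add 5 hours 3 minutes leg 2 → 16:39 UTC.
Reykjavik is UTC+0, so local arrival is the same: 16:39 on May 21.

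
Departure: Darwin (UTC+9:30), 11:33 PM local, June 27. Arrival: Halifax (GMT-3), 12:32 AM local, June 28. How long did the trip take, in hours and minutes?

13 hours 29 minutes

Departure in UTC: 11:33 PM − 9:30 = 2:03 PM on Jun 27.
Arrival in UTC: 12:32 AM + 3:00 = 3:32 AM on Jun 28.
Elapsed = 3:32 AM − 2:03 PM (+1 day) = 13 hours 29 minutes.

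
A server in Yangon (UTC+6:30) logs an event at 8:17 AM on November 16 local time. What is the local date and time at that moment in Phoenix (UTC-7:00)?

Phoenix is 13:30 behind Yangon.
Shift by the zone difference: 8:17 AM − 13:30 = 6:47 PM on Nov 15 in Phoenix.

6:47 PM on Nov 15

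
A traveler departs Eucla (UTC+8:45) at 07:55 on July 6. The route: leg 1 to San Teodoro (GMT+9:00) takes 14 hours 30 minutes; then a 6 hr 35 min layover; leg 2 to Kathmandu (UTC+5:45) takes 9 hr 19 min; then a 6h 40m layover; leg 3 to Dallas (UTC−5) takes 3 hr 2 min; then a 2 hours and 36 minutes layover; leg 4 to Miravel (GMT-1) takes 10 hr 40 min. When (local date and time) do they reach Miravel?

03:32 on July 8

Convert departure to UTC: 07:55 − 8:45 = 23:10 UTC on Jul 5.
Add 14 hours and 30 minutes leg 1 → 13:40 UTC (Jul 6).
Add 6 hours and 35 minutes layover in San Teodoro → 20:15 UTC.
Add 9 hours 19 minutes leg 2 → 05:34 UTC (Jul 7).
Add 6 hours and 40 minutes layover in Kathmandu → 12:14 UTC.
Add 3 hours and 2 minutes leg 3 → 15:16 UTC.
Add 2 hours and 36 minutes layover in Dallas → 17:52 UTC.
Add 10 hours 40 minutes leg 4 → 04:32 UTC (Jul 8).
Miravel is UTC−1:00, so local arrival = 04:32 − 1:00 = 03:32 on Jul 8.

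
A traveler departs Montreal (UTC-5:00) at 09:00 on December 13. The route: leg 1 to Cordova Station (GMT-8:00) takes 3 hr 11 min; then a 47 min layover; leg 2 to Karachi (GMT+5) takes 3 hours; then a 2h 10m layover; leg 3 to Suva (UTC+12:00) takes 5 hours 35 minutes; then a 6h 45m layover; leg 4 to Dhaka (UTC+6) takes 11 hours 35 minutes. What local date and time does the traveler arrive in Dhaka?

Convert departure to UTC: 09:00 + 5:00 = 14:00 UTC on Dec 13.
Add 3 hours and 11 minutes leg 1 → 17:11 UTC.
Add 47 minutes layover in Cordova Station → 17:58 UTC.
Add 3 hours leg 2 → 20:58 UTC.
Add 2 hours 10 minutes layover in Karachi → 23:08 UTC.
Add 5 hours 35 minutes leg 3 → 04:43 UTC (Dec 14).
Add 6 hours and 45 minutes layover in Suva → 11:28 UTC.
Add 11 hours 35 minutes leg 4 → 23:03 UTC.
Dhaka is UTC+6:00, so local arrival = 23:03 + 6:00 = 05:03 on Dec 15.

05:03 on December 15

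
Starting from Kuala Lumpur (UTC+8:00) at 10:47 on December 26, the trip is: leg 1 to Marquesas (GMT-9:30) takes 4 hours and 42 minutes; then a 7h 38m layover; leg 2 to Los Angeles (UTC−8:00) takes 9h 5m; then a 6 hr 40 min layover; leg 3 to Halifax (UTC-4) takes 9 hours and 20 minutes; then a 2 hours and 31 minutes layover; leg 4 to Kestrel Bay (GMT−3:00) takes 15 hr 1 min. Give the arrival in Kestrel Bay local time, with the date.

06:44 on December 28

Convert departure to UTC: 10:47 − 8:00 = 02:47 UTC on Dec 26.
Add 4 hours 42 minutes leg 1 → 07:29 UTC.
Add 7 hours and 38 minutes layover in Marquesas → 15:07 UTC.
Add 9 hours and 5 minutes leg 2 → 00:12 UTC (Dec 27).
Add 6 hours and 40 minutes layover in Los Angeles → 06:52 UTC.
Add 9 hours and 20 minutes leg 3 → 16:12 UTC.
Add 2 hours and 31 minutes layover in Halifax → 18:43 UTC.
Add 15 hours 1 minute leg 4 → 09:44 UTC (Dec 28).
Kestrel Bay is UTC−3:00, so local arrival = 09:44 − 3:00 = 06:44 on Dec 28.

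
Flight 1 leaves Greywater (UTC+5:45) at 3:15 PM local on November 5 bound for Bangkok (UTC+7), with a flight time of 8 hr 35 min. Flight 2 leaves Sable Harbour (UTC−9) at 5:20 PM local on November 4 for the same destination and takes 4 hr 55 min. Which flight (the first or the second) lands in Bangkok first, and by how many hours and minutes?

the second, by 10 hours 50 minutes

Flight 1 in UTC: 3:15 PM − 5:45 = 9:30 AM on Nov 5.
+8 hours 35 minutes → arrive 6:05 PM UTC on Nov 5.
Flight 2 in UTC: 5:20 PM + 9:00 = 2:20 AM on Nov 5.
+4 hours 55 minutes → arrive 7:15 AM UTC on Nov 5.
Flight 2 lands earlier by 10 hours 50 minutes.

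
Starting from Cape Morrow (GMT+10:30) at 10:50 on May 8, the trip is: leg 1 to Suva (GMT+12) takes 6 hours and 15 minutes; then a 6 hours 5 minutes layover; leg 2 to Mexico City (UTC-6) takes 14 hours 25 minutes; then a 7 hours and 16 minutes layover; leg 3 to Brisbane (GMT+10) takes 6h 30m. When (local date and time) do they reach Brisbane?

02:51 on May 10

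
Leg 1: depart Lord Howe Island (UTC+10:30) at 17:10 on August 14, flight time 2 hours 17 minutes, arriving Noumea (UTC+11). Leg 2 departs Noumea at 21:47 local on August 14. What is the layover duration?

Convert departure to UTC: 17:10 − 10:30 = 06:40 UTC on Aug 14.
Add 2 hours 17 minutes flight time → 08:57 UTC.
Noumea is UTC+11:00, so local arrival = 08:57 + 11:00 = 19:57 on Aug 14.
Layover = 21:47 − 19:57 = 1 hour 50 minutes.

1 hour 50 minutes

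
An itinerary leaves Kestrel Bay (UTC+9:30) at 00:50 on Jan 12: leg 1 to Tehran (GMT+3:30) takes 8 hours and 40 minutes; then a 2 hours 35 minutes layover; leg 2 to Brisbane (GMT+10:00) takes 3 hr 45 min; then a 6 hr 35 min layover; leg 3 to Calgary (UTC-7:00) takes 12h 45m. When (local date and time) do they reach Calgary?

Convert departure to UTC: 00:50 − 9:30 = 15:20 UTC on Jan 11.
Add 8 hours and 40 minutes leg 1 → 00:00 UTC (Jan 12).
Add 2 hours 35 minutes layover in Tehran → 02:35 UTC.
Add 3 hours and 45 minutes leg 2 → 06:20 UTC.
Add 6 hours 35 minutes layover in Brisbane → 12:55 UTC.
Add 12 hours and 45 minutes leg 3 → 01:40 UTC (Jan 13).
Calgary is UTC−7:00, so local arrival = 01:40 − 7:00 = 18:40 on Jan 12.

18:40 on Jan 12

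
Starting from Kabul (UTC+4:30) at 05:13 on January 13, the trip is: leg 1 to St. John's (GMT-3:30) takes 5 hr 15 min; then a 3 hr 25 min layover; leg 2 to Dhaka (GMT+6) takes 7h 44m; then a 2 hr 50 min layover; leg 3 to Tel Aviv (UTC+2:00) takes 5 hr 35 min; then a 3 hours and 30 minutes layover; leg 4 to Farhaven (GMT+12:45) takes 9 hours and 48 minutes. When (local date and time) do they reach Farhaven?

Convert departure to UTC: 05:13 − 4:30 = 00:43 UTC on Jan 13.
Add 5 hours 15 minutes leg 1 → 05:58 UTC.
Add 3 hours and 25 minutes layover in St. John's → 09:23 UTC.
Add 7 hours and 44 minutes leg 2 → 17:07 UTC.
Add 2 hours 50 minutes layover in Dhaka → 19:57 UTC.
Add 5 hours and 35 minutes leg 3 → 01:32 UTC (Jan 14).
Add 3 hours 30 minutes layover in Tel Aviv → 05:02 UTC.
Add 9 hours and 48 minutes leg 4 → 14:50 UTC.
Farhaven is UTC+12:45, so local arrival = 14:50 + 12:45 = 03:35 on Jan 15.

03:35 on January 15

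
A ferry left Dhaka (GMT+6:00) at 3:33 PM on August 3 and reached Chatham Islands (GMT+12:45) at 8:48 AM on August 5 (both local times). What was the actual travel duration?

34 hours 30 minutes

Departure in UTC: 3:33 PM − 6:00 = 9:33 AM on Aug 3.
Arrival in UTC: 8:48 AM − 12:45 = 8:03 PM on Aug 4.
Elapsed = 8:03 PM − 9:33 AM (+1 day) = 34 hours 30 minutes.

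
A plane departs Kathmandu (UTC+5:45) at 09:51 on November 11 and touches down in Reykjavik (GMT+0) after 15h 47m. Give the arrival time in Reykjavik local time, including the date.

Convert departure to UTC: 09:51 − 5:45 = 04:06 UTC on Nov 11.
Add 15 hours and 47 minutes travel time → 19:53 UTC.
Reykjavik is UTC+0, so local arrival is the same: 19:53 on Nov 11.

19:53 on November 11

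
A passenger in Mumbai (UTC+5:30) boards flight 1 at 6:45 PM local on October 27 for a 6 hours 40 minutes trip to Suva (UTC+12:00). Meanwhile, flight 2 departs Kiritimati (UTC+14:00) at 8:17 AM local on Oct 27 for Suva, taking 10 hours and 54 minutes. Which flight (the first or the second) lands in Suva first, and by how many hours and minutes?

the second, by 14 hours 44 minutes

Flight 1 in UTC: 6:45 PM − 5:30 = 1:15 PM on Oct 27.
+6 hours 40 minutes → arrive 7:55 PM UTC on Oct 27.
Flight 2 in UTC: 8:17 AM − 14:00 = 6:17 PM on Oct 26.
+10 hours and 54 minutes → arrive 5:11 AM UTC on Oct 27.
Flight 2 lands earlier by 14 hours 44 minutes.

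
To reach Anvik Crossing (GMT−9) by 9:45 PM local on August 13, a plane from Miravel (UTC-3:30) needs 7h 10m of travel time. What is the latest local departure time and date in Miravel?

Target arrival in UTC: 9:45 PM + 9:00 = 6:45 AM on Aug 14.
Subtract 7 hours and 10 minutes → departure 11:35 PM UTC on Aug 13.
Miravel is UTC−3:30: 11:35 PM − 3:30 = 8:05 PM on Aug 13.

8:05 PM on August 13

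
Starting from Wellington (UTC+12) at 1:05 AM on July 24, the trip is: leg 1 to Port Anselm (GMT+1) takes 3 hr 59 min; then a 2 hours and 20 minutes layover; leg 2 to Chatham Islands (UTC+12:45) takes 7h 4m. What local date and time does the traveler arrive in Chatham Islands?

3:13 PM on July 24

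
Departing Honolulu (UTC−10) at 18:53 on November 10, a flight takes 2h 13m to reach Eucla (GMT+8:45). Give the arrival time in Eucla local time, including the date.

15:51 on November 11

Convert departure to UTC: 18:53 + 10:00 = 04:53 UTC on Nov 11.
Add 2 hours 13 minutes travel time → 07:06 UTC.
Eucla is UTC+8:45, so local arrival = 07:06 + 8:45 = 15:51 on Nov 11.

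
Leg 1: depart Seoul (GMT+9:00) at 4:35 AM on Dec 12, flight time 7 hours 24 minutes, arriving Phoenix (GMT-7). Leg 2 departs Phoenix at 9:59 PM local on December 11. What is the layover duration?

2 hours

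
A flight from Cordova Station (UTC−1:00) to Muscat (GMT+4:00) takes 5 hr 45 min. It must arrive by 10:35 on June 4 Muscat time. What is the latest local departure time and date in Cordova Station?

23:50 on Jun 3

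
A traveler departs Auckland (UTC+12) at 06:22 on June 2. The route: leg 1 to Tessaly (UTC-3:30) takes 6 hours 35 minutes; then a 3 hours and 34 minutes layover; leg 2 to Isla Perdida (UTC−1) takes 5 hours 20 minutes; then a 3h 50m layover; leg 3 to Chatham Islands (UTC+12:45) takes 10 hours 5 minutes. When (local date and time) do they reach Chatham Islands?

Convert departure to UTC: 06:22 − 12:00 = 18:22 UTC on Jun 1.
Add 6 hours 35 minutes leg 1 → 00:57 UTC (Jun 2).
Add 3 hours 34 minutes layover in Tessaly → 04:31 UTC.
Add 5 hours 20 minutes leg 2 → 09:51 UTC.
Add 3 hours and 50 minutes layover in Isla Perdida → 13:41 UTC.
Add 10 hours 5 minutes leg 3 → 23:46 UTC.
Chatham Islands is UTC+12:45, so local arrival = 23:46 + 12:45 = 12:31 on Jun 3.

12:31 on June 3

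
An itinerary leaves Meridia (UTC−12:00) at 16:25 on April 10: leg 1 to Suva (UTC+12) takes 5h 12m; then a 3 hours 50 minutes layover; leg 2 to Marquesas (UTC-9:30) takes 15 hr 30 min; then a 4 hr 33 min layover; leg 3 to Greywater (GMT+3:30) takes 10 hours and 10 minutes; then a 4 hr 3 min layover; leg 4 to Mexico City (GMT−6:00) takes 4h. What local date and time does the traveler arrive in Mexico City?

21:43 on April 12

Convert departure to UTC: 16:25 + 12:00 = 04:25 UTC on Apr 11.
Add 5 hours and 12 minutes leg 1 → 09:37 UTC.
Add 3 hours 50 minutes layover in Suva → 13:27 UTC.
Add 15 hours and 30 minutes leg 2 → 04:57 UTC (Apr 12).
Add 4 hours 33 minutes layover in Marquesas → 09:30 UTC.
Add 10 hours and 10 minutes leg 3 → 19:40 UTC.
Add 4 hours 3 minutes layover in Greywater → 23:43 UTC.
Add 4 hours leg 4 → 03:43 UTC (Apr 13).
Mexico City is UTC−6:00, so local arrival = 03:43 − 6:00 = 21:43 on Apr 12.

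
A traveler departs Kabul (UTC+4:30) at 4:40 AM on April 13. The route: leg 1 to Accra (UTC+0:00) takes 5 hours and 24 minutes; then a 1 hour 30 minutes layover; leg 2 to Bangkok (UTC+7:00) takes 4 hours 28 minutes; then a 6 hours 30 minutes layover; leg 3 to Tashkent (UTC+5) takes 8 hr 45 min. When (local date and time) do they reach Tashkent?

7:47 AM on April 14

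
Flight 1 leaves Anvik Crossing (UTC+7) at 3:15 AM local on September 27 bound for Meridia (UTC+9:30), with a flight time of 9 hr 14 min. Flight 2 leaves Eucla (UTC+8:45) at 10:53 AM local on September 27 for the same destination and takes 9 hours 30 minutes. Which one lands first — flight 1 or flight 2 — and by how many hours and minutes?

Flight 1 in UTC: 3:15 AM − 7:00 = 8:15 PM on Sep 26.
+9 hours and 14 minutes → arrive 5:29 AM UTC on Sep 27.
Flight 2 in UTC: 10:53 AM − 8:45 = 2:08 AM on Sep 27.
+9 hours 30 minutes → arrive 11:38 AM UTC on Sep 27.
Flight 1 lands earlier by 6 hours 9 minutes.

the first, by 6 hours 9 minutes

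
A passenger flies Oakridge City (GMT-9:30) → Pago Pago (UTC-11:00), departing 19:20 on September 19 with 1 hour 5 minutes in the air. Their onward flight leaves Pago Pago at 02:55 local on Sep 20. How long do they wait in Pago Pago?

8 hours

Convert departure to UTC: 19:20 + 9:30 = 04:50 UTC on Sep 20.
Add 1 hour 5 minutes flight time → 05:55 UTC.
Pago Pago is UTC−11:00, so local arrival = 05:55 − 11:00 = 18:55 on Sep 19.
Layover = 02:55 − 18:55 (+1 day) = 8 hours.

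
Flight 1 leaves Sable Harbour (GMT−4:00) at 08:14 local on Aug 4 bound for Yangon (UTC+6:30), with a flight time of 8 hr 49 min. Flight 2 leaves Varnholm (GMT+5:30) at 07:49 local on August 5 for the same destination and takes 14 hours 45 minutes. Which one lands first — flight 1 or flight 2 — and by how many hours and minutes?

Flight 1 in UTC: 08:14 + 4:00 = 12:14 on Aug 4.
+8 hours 49 minutes → arrive 21:03 UTC on Aug 4.
Flight 2 in UTC: 07:49 − 5:30 = 02:19 on Aug 5.
+14 hours 45 minutes → arrive 17:04 UTC on Aug 5.
Flight 1 lands earlier by 20 hours 1 minute.

the first, by 20 hours 1 minute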